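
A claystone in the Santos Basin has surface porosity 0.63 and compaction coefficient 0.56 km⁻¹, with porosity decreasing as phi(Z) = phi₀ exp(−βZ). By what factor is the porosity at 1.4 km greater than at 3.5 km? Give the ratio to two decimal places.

3.24

phi(Z₁)/phi(Z₂) = e^(−β·Z₁)/e^(−β·Z₂) = e^{β(Z₂−Z₁)}
= exp(0.56 × 2.1) = exp(1.176) = 3.2414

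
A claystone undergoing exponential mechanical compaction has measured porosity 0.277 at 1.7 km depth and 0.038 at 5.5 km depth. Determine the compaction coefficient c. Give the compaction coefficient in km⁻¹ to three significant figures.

Athy: n(d) = n₀ e^(−cd) ⇒ n₁/n₂ = e^{c(d₂−d₁)} ⇒ c = ln(n₁/n₂)/(d₂−d₁)
c = ln(0.277/0.038) / (5.5 − 1.7) = ln(7.289) / 3.8 = 1.9864 / 3.8 = 0.5227 km⁻¹

0.523 km⁻¹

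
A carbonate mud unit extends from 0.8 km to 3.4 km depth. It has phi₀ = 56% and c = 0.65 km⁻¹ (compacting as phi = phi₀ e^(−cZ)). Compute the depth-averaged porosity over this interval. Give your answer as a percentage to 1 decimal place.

⟨phi⟩ = (1/(Z₂−Z₁)) ∫ phi₀ e^(−cZ) dZ = phi₀·(e^(−c·Z₁) − e^(−c·Z₂)) / (c·(Z₂−Z₁))
e^(−0.65×0.8) = 0.5945; e^(−0.65×3.4) = 0.1097
⟨phi⟩ = 0.56 × (0.5945 − 0.1097) / (0.65 × 2.6) = 0.56 × 0.2869 = 0.1607

16.1%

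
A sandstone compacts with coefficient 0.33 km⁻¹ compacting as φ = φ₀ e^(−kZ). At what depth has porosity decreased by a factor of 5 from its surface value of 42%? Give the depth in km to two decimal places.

φ/φ₀ = 1/5 ⇒ exp(−k·Z) = 1/5 ⇒ Z = ln(5) / k
Z = 1.6094 / 0.33 = 4.877 km

4.88 km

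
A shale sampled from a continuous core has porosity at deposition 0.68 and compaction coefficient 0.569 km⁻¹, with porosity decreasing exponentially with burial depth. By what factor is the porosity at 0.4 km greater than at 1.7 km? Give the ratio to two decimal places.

2.10

phi(d₁)/phi(d₂) = e^(−β·d₁)/e^(−β·d₂) = e^{β(d₂−d₁)}
= exp(0.569 × 1.3) = exp(0.7397) = 2.0953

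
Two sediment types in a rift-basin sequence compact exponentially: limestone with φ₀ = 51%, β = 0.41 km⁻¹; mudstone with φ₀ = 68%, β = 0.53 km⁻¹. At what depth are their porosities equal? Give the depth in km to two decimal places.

Set φ₀ₐ e^(−βₐd) = φ₀ᵦ e^(−βᵦd) ⇒ ln(φ₀ₐ/φ₀ᵦ) = (βₐ − βᵦ)·d
d = ln(0.51/0.68) / (0.41 − 0.53) = -0.2877 / -0.12 = 2.397 km

2.40 km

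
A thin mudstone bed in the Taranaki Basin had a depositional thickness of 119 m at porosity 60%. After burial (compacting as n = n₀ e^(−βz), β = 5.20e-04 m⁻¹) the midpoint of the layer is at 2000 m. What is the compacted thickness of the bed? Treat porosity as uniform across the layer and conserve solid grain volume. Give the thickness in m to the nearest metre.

Working in km (1 km = 1000 m; β in km⁻¹ = β in m⁻¹ × 1000):
Porosity at 2 km: n = 0.6·exp(−0.52×2) = 0.2121
Solid-volume conservation: h(1−n) = h₀(1−n₀) ⇒ h = h₀·(1−n₀)/(1−n)
h = 0.119 × (1 − 0.6)/(1 − 0.2121) = 0.119 × 0.5077 = 0.0604 km

60 m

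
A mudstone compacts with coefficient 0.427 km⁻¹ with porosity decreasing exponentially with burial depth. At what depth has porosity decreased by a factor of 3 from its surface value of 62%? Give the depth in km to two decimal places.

phi/phi₀ = 1/3 ⇒ exp(−k·z) = 1/3 ⇒ z = ln(3) / k
z = 1.0986 / 0.427 = 2.573 km

2.57 km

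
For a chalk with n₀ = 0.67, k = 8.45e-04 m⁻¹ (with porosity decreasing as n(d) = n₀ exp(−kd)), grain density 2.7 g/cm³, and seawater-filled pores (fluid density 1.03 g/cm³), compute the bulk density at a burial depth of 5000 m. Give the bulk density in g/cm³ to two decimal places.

2.68 g/cm³

Working in km (1 km = 1000 m; k in km⁻¹ = k in m⁻¹ × 1000):
Porosity at depth: n = 0.67·exp(−0.845×5) = 0.67×0.0146 = 0.0098
Bulk density: ρ_b = (1−n)ρ_g + n·ρ_f = 0.9902×2.7 + 0.0098×1.03
       = 2.674 + 0.010 = 2.684 g/cm³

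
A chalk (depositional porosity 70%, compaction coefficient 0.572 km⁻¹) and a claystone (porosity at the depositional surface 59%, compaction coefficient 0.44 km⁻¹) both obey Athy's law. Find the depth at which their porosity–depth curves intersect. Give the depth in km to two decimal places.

Set n₀ₐ e^(−kₐZ) = n₀ᵦ e^(−kᵦZ) ⇒ ln(n₀ₐ/n₀ᵦ) = (kₐ − kᵦ)·Z
Z = ln(0.7/0.59) / (0.572 − 0.44) = 0.1710 / 0.132 = 1.295 km

1.30 km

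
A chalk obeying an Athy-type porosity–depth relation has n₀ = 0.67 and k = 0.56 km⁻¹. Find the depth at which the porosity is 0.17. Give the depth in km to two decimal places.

2.45 km

Invert Athy's law: z = ln(n₀/n) / k
z = ln(0.67/0.17) / 0.56 = ln(3.941) / 0.56 = 1.3715 / 0.56 = 2.449 km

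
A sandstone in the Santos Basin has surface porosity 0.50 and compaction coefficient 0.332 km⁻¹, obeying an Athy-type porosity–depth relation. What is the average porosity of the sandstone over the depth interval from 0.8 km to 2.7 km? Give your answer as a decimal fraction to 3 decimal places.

⟨n⟩ = (1/(Z₂−Z₁)) ∫ n₀ e^(−kZ) dZ = n₀·(e^(−k·Z₁) − e^(−k·Z₂)) / (k·(Z₂−Z₁))
e^(−0.332×0.8) = 0.7667; e^(−0.332×2.7) = 0.4080
⟨n⟩ = 0.5 × (0.7667 − 0.4080) / (0.332 × 1.9) = 0.5 × 0.5687 = 0.2843

0.284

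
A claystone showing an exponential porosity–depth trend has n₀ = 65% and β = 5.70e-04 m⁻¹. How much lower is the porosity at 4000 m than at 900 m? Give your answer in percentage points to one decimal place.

32.3 percentage points

Working in km (1 km = 1000 m; β in km⁻¹ = β in m⁻¹ × 1000):
n(0.9) = 0.65·e^(−0.57×0.9) = 0.3892
n(4) = 0.65·e^(−0.57×4) = 0.0665
Δn = 0.3892 − 0.0665 = 0.3227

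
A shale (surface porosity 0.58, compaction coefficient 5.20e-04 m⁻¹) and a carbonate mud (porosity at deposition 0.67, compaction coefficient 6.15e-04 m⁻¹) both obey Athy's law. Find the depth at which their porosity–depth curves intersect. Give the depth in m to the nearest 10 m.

1520 m

Working in km (1 km = 1000 m; β in km⁻¹ = β in m⁻¹ × 1000):
Set phi₀ₐ e^(−βₐz) = phi₀ᵦ e^(−βᵦz) ⇒ ln(phi₀ₐ/phi₀ᵦ) = (βₐ − βᵦ)·z
z = ln(0.58/0.67) / (0.52 − 0.615) = -0.1442 / -0.095 = 1.518 km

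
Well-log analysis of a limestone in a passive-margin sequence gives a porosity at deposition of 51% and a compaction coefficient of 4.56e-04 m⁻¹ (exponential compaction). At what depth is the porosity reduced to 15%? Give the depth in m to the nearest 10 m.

2680 m

Working in km (1 km = 1000 m; c in km⁻¹ = c in m⁻¹ × 1000):
Invert Athy's law: z = ln(φ₀/φ) / c
z = ln(0.51/0.15) / 0.456 = ln(3.4) / 0.456 = 1.2238 / 0.456 = 2.684 km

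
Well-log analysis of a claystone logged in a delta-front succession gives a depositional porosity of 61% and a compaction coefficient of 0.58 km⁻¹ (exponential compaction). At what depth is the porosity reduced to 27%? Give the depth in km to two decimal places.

1.41 km

Invert Athy's law: Z = ln(φ₀/φ) / k
Z = ln(0.61/0.27) / 0.58 = ln(2.259) / 0.58 = 0.8150 / 0.58 = 1.405 km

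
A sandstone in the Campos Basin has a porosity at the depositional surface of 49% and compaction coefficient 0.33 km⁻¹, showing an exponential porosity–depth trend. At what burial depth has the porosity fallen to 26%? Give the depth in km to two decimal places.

Invert Athy's law: Z = ln(φ₀/φ) / c
Z = ln(0.49/0.26) / 0.33 = ln(1.885) / 0.33 = 0.6337 / 0.33 = 1.920 km

1.92 km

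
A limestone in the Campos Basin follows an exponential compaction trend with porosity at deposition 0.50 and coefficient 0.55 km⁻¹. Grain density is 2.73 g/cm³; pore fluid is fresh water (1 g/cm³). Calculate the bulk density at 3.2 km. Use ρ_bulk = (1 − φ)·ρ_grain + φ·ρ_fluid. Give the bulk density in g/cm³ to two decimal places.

Porosity at depth: phi = 0.5·exp(−0.55×3.2) = 0.5×0.1720 = 0.0860
Bulk density: ρ_b = (1−phi)ρ_g + phi·ρ_f = 0.9140×2.73 + 0.0860×1
       = 2.495 + 0.086 = 2.581 g/cm³

2.58 g/cm³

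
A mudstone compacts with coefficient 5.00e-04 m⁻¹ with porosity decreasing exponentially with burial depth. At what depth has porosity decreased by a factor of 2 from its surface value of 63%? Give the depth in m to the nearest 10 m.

1390 m

Working in km (1 km = 1000 m; k in km⁻¹ = k in m⁻¹ × 1000):
n/n₀ = 1/2 ⇒ exp(−k·z) = 1/2 ⇒ z = ln(2) / k
z = 0.6931 / 0.5 = 1.386 km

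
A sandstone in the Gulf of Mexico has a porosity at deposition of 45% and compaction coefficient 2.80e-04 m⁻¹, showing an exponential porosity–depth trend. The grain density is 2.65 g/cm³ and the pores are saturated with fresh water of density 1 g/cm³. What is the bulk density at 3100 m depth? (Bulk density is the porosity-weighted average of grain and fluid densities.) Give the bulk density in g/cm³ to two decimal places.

Working in km (1 km = 1000 m; c in km⁻¹ = c in m⁻¹ × 1000):
Porosity at depth: n = 0.45·exp(−0.28×3.1) = 0.45×0.4198 = 0.1889
Bulk density: ρ_b = (1−n)ρ_g + n·ρ_f = 0.8111×2.65 + 0.1889×1
       = 2.149 + 0.189 = 2.338 g/cm³

2.34 g/cm³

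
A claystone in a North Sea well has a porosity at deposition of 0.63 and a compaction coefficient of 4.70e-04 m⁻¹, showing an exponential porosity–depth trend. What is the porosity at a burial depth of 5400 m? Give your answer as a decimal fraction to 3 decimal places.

Working in km (1 km = 1000 m; β in km⁻¹ = β in m⁻¹ × 1000):
phi = phi₀·exp(−β·Z) = 0.63 × exp(−0.47 × 5.4) = 0.63 × exp(−2.538)
  = 0.63 × 0.0790 = 0.0498

0.050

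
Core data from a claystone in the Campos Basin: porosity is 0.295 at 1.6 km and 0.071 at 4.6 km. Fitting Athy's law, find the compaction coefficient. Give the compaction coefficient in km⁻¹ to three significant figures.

Athy: n(d) = n₀ e^(−kd) ⇒ n₁/n₂ = e^{k(d₂−d₁)} ⇒ k = ln(n₁/n₂)/(d₂−d₁)
k = ln(0.295/0.071) / (4.6 − 1.6) = ln(4.155) / 3 = 1.4243 / 3 = 0.4748 km⁻¹

0.475 km⁻¹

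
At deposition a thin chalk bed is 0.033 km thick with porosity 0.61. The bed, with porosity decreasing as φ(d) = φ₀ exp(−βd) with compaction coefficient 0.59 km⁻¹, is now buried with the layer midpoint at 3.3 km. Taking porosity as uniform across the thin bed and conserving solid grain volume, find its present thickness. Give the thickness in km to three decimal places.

Porosity at 3.3 km: φ = 0.61·exp(−0.59×3.3) = 0.0870
Solid-volume conservation: h(1−φ) = h₀(1−φ₀) ⇒ h = h₀·(1−φ₀)/(1−φ)
h = 0.033 × (1 − 0.61)/(1 − 0.0870) = 0.033 × 0.4272 = 0.0141 km

0.014 km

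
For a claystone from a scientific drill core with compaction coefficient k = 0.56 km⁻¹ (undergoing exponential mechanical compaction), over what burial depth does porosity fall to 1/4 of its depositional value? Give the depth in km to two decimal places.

φ/φ₀ = 1/4 ⇒ exp(−k·z) = 1/4 ⇒ z = ln(4) / k
z = 1.3863 / 0.56 = 2.476 km

2.48 km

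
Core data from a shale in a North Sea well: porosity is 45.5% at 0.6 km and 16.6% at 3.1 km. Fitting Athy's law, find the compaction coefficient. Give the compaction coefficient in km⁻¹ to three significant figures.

Athy: φ(d) = φ₀ e^(−cd) ⇒ φ₁/φ₂ = e^{c(d₂−d₁)} ⇒ c = ln(φ₁/φ₂)/(d₂−d₁)
c = ln(0.455/0.166) / (3.1 − 0.6) = ln(2.741) / 2.5 = 1.0083 / 2.5 = 0.4033 km⁻¹

0.403 km⁻¹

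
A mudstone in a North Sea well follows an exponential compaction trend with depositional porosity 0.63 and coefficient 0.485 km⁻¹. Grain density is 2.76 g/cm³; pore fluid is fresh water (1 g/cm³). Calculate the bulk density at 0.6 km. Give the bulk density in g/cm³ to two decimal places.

Porosity at depth: phi = 0.63·exp(−0.485×0.6) = 0.63×0.7475 = 0.4709
Bulk density: ρ_b = (1−phi)ρ_g + phi·ρ_f = 0.5291×2.76 + 0.4709×1
       = 1.460 + 0.471 = 1.931 g/cm³

1.93 g/cm³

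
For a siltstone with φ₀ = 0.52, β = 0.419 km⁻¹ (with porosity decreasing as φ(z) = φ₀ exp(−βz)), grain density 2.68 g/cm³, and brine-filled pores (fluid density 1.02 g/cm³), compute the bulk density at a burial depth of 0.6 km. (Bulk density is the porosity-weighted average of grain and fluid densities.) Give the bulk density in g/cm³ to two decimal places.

2.01 g/cm³

Porosity at depth: φ = 0.52·exp(−0.419×0.6) = 0.52×0.7777 = 0.4044
Bulk density: ρ_b = (1−φ)ρ_g + φ·ρ_f = 0.5956×2.68 + 0.4044×1.02
       = 1.596 + 0.412 = 2.009 g/cm³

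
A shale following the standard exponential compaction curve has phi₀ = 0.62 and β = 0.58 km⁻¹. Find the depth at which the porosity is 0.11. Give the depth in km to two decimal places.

2.98 km

Invert Athy's law: z = ln(phi₀/phi) / β
z = ln(0.62/0.11) / 0.58 = ln(5.636) / 0.58 = 1.7292 / 0.58 = 2.981 km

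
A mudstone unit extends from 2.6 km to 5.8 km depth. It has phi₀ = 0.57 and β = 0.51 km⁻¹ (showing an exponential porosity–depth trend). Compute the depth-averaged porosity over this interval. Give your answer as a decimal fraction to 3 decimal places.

⟨phi⟩ = (1/(d₂−d₁)) ∫ phi₀ e^(−βd) dd = phi₀·(e^(−β·d₁) − e^(−β·d₂)) / (β·(d₂−d₁))
e^(−0.51×2.6) = 0.2655; e^(−0.51×5.8) = 0.0519
⟨phi⟩ = 0.57 × (0.2655 − 0.0519) / (0.51 × 3.2) = 0.57 × 0.1309 = 0.0746

0.075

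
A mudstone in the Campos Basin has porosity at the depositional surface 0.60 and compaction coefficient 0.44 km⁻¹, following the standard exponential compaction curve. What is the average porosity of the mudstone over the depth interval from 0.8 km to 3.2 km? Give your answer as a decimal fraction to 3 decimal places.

0.261

⟨n⟩ = (1/(z₂−z₁)) ∫ n₀ e^(−βz) dz = n₀·(e^(−β·z₁) − e^(−β·z₂)) / (β·(z₂−z₁))
e^(−0.44×0.8) = 0.7033; e^(−0.44×3.2) = 0.2446
⟨n⟩ = 0.6 × (0.7033 − 0.2446) / (0.44 × 2.4) = 0.6 × 0.4343 = 0.2606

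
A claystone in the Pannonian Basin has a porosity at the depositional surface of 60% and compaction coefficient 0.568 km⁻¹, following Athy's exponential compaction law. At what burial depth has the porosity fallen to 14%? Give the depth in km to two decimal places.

2.56 km

Invert Athy's law: z = ln(phi₀/phi) / k
z = ln(0.6/0.14) / 0.568 = ln(4.286) / 0.568 = 1.4553 / 0.568 = 2.562 km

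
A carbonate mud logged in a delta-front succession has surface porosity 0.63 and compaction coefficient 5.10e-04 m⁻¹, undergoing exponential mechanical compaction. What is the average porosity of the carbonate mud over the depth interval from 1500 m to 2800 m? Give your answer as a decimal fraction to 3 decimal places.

Working in km (1 km = 1000 m; β in km⁻¹ = β in m⁻¹ × 1000):
⟨n⟩ = (1/(Z₂−Z₁)) ∫ n₀ e^(−βZ) dZ = n₀·(e^(−β·Z₁) − e^(−β·Z₂)) / (β·(Z₂−Z₁))
e^(−0.51×1.5) = 0.4653; e^(−0.51×2.8) = 0.2398
⟨n⟩ = 0.63 × (0.4653 − 0.2398) / (0.51 × 1.3) = 0.63 × 0.3402 = 0.2143

0.214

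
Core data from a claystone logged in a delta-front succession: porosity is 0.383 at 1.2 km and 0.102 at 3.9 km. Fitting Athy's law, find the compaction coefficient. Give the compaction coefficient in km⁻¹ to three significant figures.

Athy: n(Z) = n₀ e^(−cZ) ⇒ n₁/n₂ = e^{c(Z₂−Z₁)} ⇒ c = ln(n₁/n₂)/(Z₂−Z₁)
c = ln(0.383/0.102) / (3.9 − 1.2) = ln(3.755) / 2.7 = 1.3231 / 2.7 = 0.49 km⁻¹

0.490 km⁻¹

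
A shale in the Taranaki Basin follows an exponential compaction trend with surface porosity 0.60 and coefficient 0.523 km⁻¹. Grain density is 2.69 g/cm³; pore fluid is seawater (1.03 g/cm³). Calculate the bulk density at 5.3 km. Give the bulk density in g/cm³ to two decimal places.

2.63 g/cm³

Porosity at depth: n = 0.6·exp(−0.523×5.3) = 0.6×0.0625 = 0.0375
Bulk density: ρ_b = (1−n)ρ_g + n·ρ_f = 0.9625×2.69 + 0.0375×1.03
       = 2.589 + 0.039 = 2.628 g/cm³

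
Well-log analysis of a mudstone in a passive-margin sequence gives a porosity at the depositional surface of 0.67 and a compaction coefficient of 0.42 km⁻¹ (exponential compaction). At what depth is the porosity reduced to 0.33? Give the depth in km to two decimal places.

1.69 km

Invert Athy's law: Z = ln(n₀/n) / c
Z = ln(0.67/0.33) / 0.42 = ln(2.03) / 0.42 = 0.7082 / 0.42 = 1.686 km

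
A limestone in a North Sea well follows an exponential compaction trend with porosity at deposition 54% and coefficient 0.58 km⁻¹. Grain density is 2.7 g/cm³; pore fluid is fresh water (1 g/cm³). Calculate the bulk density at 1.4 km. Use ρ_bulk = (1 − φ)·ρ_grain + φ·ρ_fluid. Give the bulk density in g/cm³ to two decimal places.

Porosity at depth: phi = 0.54·exp(−0.58×1.4) = 0.54×0.4440 = 0.2397
Bulk density: ρ_b = (1−phi)ρ_g + phi·ρ_f = 0.7603×2.7 + 0.2397×1
       = 2.053 + 0.240 = 2.292 g/cm³

2.29 g/cm³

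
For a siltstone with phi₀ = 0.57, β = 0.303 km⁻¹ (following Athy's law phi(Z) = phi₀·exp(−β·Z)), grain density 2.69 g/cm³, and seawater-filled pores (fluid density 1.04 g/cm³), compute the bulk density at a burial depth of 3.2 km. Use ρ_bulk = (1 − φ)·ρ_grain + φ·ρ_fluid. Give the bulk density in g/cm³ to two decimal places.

2.33 g/cm³

Porosity at depth: phi = 0.57·exp(−0.303×3.2) = 0.57×0.3792 = 0.2162
Bulk density: ρ_b = (1−phi)ρ_g + phi·ρ_f = 0.7838×2.69 + 0.2162×1.04
       = 2.109 + 0.225 = 2.333 g/cm³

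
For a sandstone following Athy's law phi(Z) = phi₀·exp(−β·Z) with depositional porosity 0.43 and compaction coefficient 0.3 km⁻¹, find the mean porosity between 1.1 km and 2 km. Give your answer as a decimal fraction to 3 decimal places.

⟨phi⟩ = (1/(Z₂−Z₁)) ∫ phi₀ e^(−βZ) dZ = phi₀·(e^(−β·Z₁) − e^(−β·Z₂)) / (β·(Z₂−Z₁))
e^(−0.3×1.1) = 0.7189; e^(−0.3×2) = 0.5488
⟨phi⟩ = 0.43 × (0.7189 − 0.5488) / (0.3 × 0.9) = 0.43 × 0.6300 = 0.2709

0.271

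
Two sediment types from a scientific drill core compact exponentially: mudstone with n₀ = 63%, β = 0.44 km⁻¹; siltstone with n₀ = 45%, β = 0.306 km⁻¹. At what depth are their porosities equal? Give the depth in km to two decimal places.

2.51 km

Set n₀ₐ e^(−βₐZ) = n₀ᵦ e^(−βᵦZ) ⇒ ln(n₀ₐ/n₀ᵦ) = (βₐ − βᵦ)·Z
Z = ln(0.63/0.45) / (0.44 − 0.306) = 0.3365 / 0.134 = 2.511 km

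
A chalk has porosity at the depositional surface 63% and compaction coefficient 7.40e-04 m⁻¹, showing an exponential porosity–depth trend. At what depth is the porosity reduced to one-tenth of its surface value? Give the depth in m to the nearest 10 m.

Working in km (1 km = 1000 m; β in km⁻¹ = β in m⁻¹ × 1000):
phi/phi₀ = 1/10 ⇒ exp(−β·d) = 1/10 ⇒ d = ln(10) / β
d = 2.3026 / 0.74 = 3.112 km

3110 m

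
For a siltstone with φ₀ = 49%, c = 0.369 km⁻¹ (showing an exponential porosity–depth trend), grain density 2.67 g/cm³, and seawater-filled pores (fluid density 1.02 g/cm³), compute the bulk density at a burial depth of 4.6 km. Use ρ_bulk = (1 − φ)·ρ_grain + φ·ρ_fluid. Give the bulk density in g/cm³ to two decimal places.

Porosity at depth: φ = 0.49·exp(−0.369×4.6) = 0.49×0.1832 = 0.0897
Bulk density: ρ_b = (1−φ)ρ_g + φ·ρ_f = 0.9103×2.67 + 0.0897×1.02
       = 2.430 + 0.092 = 2.522 g/cm³

2.52 g/cm³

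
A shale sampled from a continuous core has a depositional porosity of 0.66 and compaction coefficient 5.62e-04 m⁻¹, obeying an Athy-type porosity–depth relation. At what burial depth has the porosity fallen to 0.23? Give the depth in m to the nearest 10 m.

1880 m

Working in km (1 km = 1000 m; k in km⁻¹ = k in m⁻¹ × 1000):
Invert Athy's law: d = ln(n₀/n) / k
d = ln(0.66/0.23) / 0.562 = ln(2.87) / 0.562 = 1.0542 / 0.562 = 1.876 km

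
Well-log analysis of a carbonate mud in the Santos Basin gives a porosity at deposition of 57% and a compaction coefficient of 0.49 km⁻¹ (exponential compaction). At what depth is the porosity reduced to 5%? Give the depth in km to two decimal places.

4.97 km

Invert Athy's law: d = ln(φ₀/φ) / β
d = ln(0.57/0.05) / 0.49 = ln(11.4) / 0.49 = 2.4336 / 0.49 = 4.967 km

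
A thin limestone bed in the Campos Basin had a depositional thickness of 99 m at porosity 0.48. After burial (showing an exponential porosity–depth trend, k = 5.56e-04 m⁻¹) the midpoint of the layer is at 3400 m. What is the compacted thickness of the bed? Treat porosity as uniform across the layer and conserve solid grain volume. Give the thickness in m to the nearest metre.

56 m

Working in km (1 km = 1000 m; k in km⁻¹ = k in m⁻¹ × 1000):
Porosity at 3.4 km: n = 0.48·exp(−0.556×3.4) = 0.0725
Solid-volume conservation: h(1−n) = h₀(1−n₀) ⇒ h = h₀·(1−n₀)/(1−n)
h = 0.099 × (1 − 0.48)/(1 − 0.0725) = 0.099 × 0.5606 = 0.0555 km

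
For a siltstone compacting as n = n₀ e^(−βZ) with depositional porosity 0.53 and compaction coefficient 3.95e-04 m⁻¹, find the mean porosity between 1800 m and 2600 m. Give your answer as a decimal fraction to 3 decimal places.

0.223

Working in km (1 km = 1000 m; β in km⁻¹ = β in m⁻¹ × 1000):
⟨n⟩ = (1/(Z₂−Z₁)) ∫ n₀ e^(−βZ) dZ = n₀·(e^(−β·Z₁) − e^(−β·Z₂)) / (β·(Z₂−Z₁))
e^(−0.395×1.8) = 0.4912; e^(−0.395×2.6) = 0.3581
⟨n⟩ = 0.53 × (0.4912 − 0.3581) / (0.395 × 0.8) = 0.53 × 0.4211 = 0.2232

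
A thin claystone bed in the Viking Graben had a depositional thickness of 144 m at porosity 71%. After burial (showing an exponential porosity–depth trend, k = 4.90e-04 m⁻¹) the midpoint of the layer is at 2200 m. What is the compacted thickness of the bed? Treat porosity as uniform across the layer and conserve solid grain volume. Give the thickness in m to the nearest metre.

55 m

Working in km (1 km = 1000 m; k in km⁻¹ = k in m⁻¹ × 1000):
Porosity at 2.2 km: φ = 0.71·exp(−0.49×2.2) = 0.2416
Solid-volume conservation: h(1−φ) = h₀(1−φ₀) ⇒ h = h₀·(1−φ₀)/(1−φ)
h = 0.144 × (1 − 0.71)/(1 − 0.2416) = 0.144 × 0.3824 = 0.0551 km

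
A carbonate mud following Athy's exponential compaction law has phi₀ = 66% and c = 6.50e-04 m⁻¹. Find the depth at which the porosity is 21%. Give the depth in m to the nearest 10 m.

Working in km (1 km = 1000 m; c in km⁻¹ = c in m⁻¹ × 1000):
Invert Athy's law: d = ln(phi₀/phi) / c
d = ln(0.66/0.21) / 0.65 = ln(3.143) / 0.65 = 1.1451 / 0.65 = 1.762 km

1760 m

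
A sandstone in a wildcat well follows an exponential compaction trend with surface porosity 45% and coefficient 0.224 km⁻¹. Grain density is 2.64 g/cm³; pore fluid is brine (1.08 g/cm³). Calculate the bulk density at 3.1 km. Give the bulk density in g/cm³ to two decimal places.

2.29 g/cm³

Porosity at depth: φ = 0.45·exp(−0.224×3.1) = 0.45×0.4994 = 0.2247
Bulk density: ρ_b = (1−φ)ρ_g + φ·ρ_f = 0.7753×2.64 + 0.2247×1.08
       = 2.047 + 0.243 = 2.289 g/cm³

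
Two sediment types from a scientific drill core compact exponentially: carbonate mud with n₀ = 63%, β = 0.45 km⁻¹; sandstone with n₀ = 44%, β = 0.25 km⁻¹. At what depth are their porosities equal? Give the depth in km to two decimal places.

Set n₀ₐ e^(−βₐd) = n₀ᵦ e^(−βᵦd) ⇒ ln(n₀ₐ/n₀ᵦ) = (βₐ − βᵦ)·d
d = ln(0.63/0.44) / (0.45 − 0.25) = 0.3589 / 0.2 = 1.795 km

1.79 km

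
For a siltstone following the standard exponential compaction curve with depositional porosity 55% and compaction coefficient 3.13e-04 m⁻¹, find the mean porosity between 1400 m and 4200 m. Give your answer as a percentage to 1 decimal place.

Working in km (1 km = 1000 m; c in km⁻¹ = c in m⁻¹ × 1000):
⟨φ⟩ = (1/(Z₂−Z₁)) ∫ φ₀ e^(−cZ) dZ = φ₀·(e^(−c·Z₁) − e^(−c·Z₂)) / (c·(Z₂−Z₁))
e^(−0.313×1.4) = 0.6452; e^(−0.313×4.2) = 0.2686
⟨φ⟩ = 0.55 × (0.6452 − 0.2686) / (0.313 × 2.8) = 0.55 × 0.4297 = 0.2364

23.6%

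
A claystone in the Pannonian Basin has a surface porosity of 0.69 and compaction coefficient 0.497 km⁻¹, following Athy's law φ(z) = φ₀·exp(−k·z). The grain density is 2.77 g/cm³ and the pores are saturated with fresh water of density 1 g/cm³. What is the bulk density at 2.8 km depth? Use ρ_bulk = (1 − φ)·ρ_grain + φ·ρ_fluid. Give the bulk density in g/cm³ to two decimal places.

Porosity at depth: φ = 0.69·exp(−0.497×2.8) = 0.69×0.2487 = 0.1716
Bulk density: ρ_b = (1−φ)ρ_g + φ·ρ_f = 0.8284×2.77 + 0.1716×1
       = 2.295 + 0.172 = 2.466 g/cm³

2.47 g/cm³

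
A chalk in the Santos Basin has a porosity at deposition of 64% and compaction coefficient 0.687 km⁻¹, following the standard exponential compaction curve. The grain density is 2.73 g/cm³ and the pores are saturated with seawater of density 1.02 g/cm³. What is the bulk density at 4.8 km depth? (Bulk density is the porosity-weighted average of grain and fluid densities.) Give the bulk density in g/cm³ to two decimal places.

2.69 g/cm³

Porosity at depth: φ = 0.64·exp(−0.687×4.8) = 0.64×0.0370 = 0.0237
Bulk density: ρ_b = (1−φ)ρ_g + φ·ρ_f = 0.9763×2.73 + 0.0237×1.02
       = 2.665 + 0.024 = 2.690 g/cm³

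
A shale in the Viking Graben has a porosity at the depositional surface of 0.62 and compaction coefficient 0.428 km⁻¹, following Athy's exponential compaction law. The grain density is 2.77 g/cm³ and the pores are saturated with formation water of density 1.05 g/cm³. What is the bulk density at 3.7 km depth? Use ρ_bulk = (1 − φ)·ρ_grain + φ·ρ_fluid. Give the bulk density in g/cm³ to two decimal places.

2.55 g/cm³

Porosity at depth: n = 0.62·exp(−0.428×3.7) = 0.62×0.2052 = 0.1272
Bulk density: ρ_b = (1−n)ρ_g + n·ρ_f = 0.8728×2.77 + 0.1272×1.05
       = 2.418 + 0.134 = 2.551 g/cm³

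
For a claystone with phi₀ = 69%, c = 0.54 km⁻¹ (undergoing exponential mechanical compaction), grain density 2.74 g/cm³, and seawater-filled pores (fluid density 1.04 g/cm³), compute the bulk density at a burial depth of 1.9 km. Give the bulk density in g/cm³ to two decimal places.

Porosity at depth: phi = 0.69·exp(−0.54×1.9) = 0.69×0.3584 = 0.2473
Bulk density: ρ_b = (1−phi)ρ_g + phi·ρ_f = 0.7527×2.74 + 0.2473×1.04
       = 2.062 + 0.257 = 2.320 g/cm³

2.32 g/cm³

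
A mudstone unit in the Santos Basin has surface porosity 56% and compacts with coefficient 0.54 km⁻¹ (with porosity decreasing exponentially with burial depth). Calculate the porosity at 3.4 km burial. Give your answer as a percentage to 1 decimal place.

8.9%

phi = phi₀·exp(−β·d) = 0.56 × exp(−0.54 × 3.4) = 0.56 × exp(−1.836)
  = 0.56 × 0.1595 = 0.0893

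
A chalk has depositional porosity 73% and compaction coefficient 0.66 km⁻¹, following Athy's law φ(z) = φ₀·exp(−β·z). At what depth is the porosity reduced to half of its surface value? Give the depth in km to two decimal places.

φ/φ₀ = 1/2 ⇒ exp(−β·z) = 1/2 ⇒ z = ln(2) / β
z = 0.6931 / 0.66 = 1.050 km

1.05 km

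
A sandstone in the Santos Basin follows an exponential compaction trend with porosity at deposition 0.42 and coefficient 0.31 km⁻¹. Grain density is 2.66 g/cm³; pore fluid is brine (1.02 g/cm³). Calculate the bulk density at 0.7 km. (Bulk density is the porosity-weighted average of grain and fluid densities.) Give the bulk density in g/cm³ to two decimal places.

2.11 g/cm³

Porosity at depth: phi = 0.42·exp(−0.31×0.7) = 0.42×0.8049 = 0.3381
Bulk density: ρ_b = (1−phi)ρ_g + phi·ρ_f = 0.6619×2.66 + 0.3381×1.02
       = 1.761 + 0.345 = 2.106 g/cm³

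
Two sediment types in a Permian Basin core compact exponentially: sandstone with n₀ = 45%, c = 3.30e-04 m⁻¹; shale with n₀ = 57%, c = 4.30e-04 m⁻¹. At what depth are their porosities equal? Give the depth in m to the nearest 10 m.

2360 m

Working in km (1 km = 1000 m; c in km⁻¹ = c in m⁻¹ × 1000):
Set n₀ₐ e^(−cₐd) = n₀ᵦ e^(−cᵦd) ⇒ ln(n₀ₐ/n₀ᵦ) = (cₐ − cᵦ)·d
d = ln(0.45/0.57) / (0.33 − 0.43) = -0.2364 / -0.1 = 2.364 km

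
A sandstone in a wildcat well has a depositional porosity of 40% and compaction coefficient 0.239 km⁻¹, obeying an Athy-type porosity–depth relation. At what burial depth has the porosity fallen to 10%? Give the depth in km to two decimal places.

5.80 km

Invert Athy's law: d = ln(n₀/n) / β
d = ln(0.4/0.1) / 0.239 = ln(4) / 0.239 = 1.3863 / 0.239 = 5.800 km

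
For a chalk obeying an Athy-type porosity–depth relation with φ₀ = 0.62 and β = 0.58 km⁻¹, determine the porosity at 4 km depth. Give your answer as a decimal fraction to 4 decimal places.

φ = φ₀·exp(−β·Z) = 0.62 × exp(−0.58 × 4) = 0.62 × exp(−2.32)
  = 0.62 × 0.0983 = 0.0609

0.0609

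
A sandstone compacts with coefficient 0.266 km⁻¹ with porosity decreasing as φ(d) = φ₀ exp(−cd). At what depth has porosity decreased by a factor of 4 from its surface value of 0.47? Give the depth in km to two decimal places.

5.21 km

φ/φ₀ = 1/4 ⇒ exp(−c·d) = 1/4 ⇒ d = ln(4) / c
d = 1.3863 / 0.266 = 5.212 km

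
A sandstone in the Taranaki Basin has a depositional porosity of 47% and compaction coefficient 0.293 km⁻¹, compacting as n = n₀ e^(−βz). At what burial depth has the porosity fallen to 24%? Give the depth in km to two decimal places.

2.29 km

Invert Athy's law: z = ln(n₀/n) / β
z = ln(0.47/0.24) / 0.293 = ln(1.958) / 0.293 = 0.6721 / 0.293 = 2.294 km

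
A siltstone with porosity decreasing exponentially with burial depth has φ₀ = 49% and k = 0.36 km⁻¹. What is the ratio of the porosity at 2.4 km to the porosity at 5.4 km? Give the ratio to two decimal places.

2.94

φ(Z₁)/φ(Z₂) = e^(−k·Z₁)/e^(−k·Z₂) = e^{k(Z₂−Z₁)}
= exp(0.36 × 3) = exp(1.08) = 2.9447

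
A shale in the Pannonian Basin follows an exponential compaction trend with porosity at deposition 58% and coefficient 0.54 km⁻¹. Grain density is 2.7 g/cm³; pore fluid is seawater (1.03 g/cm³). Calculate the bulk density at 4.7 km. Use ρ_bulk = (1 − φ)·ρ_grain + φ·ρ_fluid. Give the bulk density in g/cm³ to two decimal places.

2.62 g/cm³

Porosity at depth: n = 0.58·exp(−0.54×4.7) = 0.58×0.0790 = 0.0458
Bulk density: ρ_b = (1−n)ρ_g + n·ρ_f = 0.9542×2.7 + 0.0458×1.03
       = 2.576 + 0.047 = 2.623 g/cm³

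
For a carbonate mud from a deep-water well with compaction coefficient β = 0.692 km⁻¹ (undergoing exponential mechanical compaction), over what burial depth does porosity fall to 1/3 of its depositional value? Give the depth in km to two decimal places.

phi/phi₀ = 1/3 ⇒ exp(−β·d) = 1/3 ⇒ d = ln(3) / β
d = 1.0986 / 0.692 = 1.588 km

1.59 km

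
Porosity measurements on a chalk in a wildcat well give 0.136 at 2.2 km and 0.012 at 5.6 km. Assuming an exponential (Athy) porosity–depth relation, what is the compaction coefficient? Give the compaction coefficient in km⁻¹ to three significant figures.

0.714 km⁻¹

Athy: φ(d) = φ₀ e^(−kd) ⇒ φ₁/φ₂ = e^{k(d₂−d₁)} ⇒ k = ln(φ₁/φ₂)/(d₂−d₁)
k = ln(0.136/0.012) / (5.6 − 2.2) = ln(11.33) / 3.4 = 2.4277 / 3.4 = 0.714 km⁻¹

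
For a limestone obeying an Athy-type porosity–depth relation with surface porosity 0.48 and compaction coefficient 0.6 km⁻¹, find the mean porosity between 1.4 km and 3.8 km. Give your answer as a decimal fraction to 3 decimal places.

0.110

⟨phi⟩ = (1/(d₂−d₁)) ∫ phi₀ e^(−kd) dd = phi₀·(e^(−k·d₁) − e^(−k·d₂)) / (k·(d₂−d₁))
e^(−0.6×1.4) = 0.4317; e^(−0.6×3.8) = 0.1023
⟨phi⟩ = 0.48 × (0.4317 − 0.1023) / (0.6 × 2.4) = 0.48 × 0.2288 = 0.1098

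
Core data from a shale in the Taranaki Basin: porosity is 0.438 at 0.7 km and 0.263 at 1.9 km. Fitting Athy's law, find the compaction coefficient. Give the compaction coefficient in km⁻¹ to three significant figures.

0.425 km⁻¹

Athy: φ(z) = φ₀ e^(−cz) ⇒ φ₁/φ₂ = e^{c(z₂−z₁)} ⇒ c = ln(φ₁/φ₂)/(z₂−z₁)
c = ln(0.438/0.263) / (1.9 − 0.7) = ln(1.665) / 1.2 = 0.5101 / 1.2 = 0.4251 km⁻¹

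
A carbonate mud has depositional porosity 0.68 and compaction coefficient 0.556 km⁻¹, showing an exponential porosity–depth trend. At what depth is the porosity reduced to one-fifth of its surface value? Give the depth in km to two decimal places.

2.89 km

phi/phi₀ = 1/5 ⇒ exp(−c·d) = 1/5 ⇒ d = ln(5) / c
d = 1.6094 / 0.556 = 2.895 km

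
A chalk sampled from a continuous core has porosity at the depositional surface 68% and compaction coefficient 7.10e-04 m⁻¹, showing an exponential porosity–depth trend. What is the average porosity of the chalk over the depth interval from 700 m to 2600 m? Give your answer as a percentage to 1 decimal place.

Working in km (1 km = 1000 m; k in km⁻¹ = k in m⁻¹ × 1000):
⟨n⟩ = (1/(z₂−z₁)) ∫ n₀ e^(−kz) dz = n₀·(e^(−k·z₁) − e^(−k·z₂)) / (k·(z₂−z₁))
e^(−0.71×0.7) = 0.6084; e^(−0.71×2.6) = 0.1579
⟨n⟩ = 0.68 × (0.6084 − 0.1579) / (0.71 × 1.9) = 0.68 × 0.3339 = 0.2271

22.7%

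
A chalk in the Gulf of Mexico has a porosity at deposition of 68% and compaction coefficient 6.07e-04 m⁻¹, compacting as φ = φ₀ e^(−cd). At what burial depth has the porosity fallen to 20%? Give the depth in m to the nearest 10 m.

Working in km (1 km = 1000 m; c in km⁻¹ = c in m⁻¹ × 1000):
Invert Athy's law: d = ln(φ₀/φ) / c
d = ln(0.68/0.2) / 0.607 = ln(3.4) / 0.607 = 1.2238 / 0.607 = 2.016 km

2020 m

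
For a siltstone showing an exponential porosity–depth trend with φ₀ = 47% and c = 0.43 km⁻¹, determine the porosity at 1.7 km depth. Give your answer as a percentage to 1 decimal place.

22.6%

φ = φ₀·exp(−c·Z) = 0.47 × exp(−0.43 × 1.7) = 0.47 × exp(−0.731)
  = 0.47 × 0.4814 = 0.2263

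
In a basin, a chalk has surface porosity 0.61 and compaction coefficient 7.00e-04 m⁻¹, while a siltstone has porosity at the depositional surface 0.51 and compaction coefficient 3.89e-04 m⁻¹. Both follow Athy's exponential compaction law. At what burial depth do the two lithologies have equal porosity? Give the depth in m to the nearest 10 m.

580 m

Working in km (1 km = 1000 m; k in km⁻¹ = k in m⁻¹ × 1000):
Set φ₀ₐ e^(−kₐZ) = φ₀ᵦ e^(−kᵦZ) ⇒ ln(φ₀ₐ/φ₀ᵦ) = (kₐ − kᵦ)·Z
Z = ln(0.61/0.51) / (0.7 − 0.389) = 0.1790 / 0.311 = 0.576 km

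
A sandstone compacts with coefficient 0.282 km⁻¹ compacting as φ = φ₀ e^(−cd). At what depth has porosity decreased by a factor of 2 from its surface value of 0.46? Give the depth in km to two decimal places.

2.46 km

φ/φ₀ = 1/2 ⇒ exp(−c·d) = 1/2 ⇒ d = ln(2) / c
d = 0.6931 / 0.282 = 2.458 km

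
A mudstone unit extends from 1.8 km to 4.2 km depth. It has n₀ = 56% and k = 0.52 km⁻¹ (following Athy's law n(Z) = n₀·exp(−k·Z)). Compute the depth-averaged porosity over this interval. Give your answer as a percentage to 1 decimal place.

⟨n⟩ = (1/(Z₂−Z₁)) ∫ n₀ e^(−kZ) dZ = n₀·(e^(−k·Z₁) − e^(−k·Z₂)) / (k·(Z₂−Z₁))
e^(−0.52×1.8) = 0.3922; e^(−0.52×4.2) = 0.1126
⟨n⟩ = 0.56 × (0.3922 − 0.1126) / (0.52 × 2.4) = 0.56 × 0.2240 = 0.1255

12.5%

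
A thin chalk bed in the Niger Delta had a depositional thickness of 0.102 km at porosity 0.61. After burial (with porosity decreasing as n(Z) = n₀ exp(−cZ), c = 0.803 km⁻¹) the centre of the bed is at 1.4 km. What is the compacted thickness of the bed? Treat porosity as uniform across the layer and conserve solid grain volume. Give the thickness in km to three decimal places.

0.050 km

Porosity at 1.4 km: n = 0.61·exp(−0.803×1.4) = 0.1982
Solid-volume conservation: h(1−n) = h₀(1−n₀) ⇒ h = h₀·(1−n₀)/(1−n)
h = 0.102 × (1 − 0.61)/(1 − 0.1982) = 0.102 × 0.4864 = 0.0496 km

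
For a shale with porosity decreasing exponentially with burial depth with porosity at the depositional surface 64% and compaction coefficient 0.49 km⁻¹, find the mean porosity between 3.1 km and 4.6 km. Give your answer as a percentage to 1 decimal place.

⟨phi⟩ = (1/(z₂−z₁)) ∫ phi₀ e^(−βz) dz = phi₀·(e^(−β·z₁) − e^(−β·z₂)) / (β·(z₂−z₁))
e^(−0.49×3.1) = 0.2189; e^(−0.49×4.6) = 0.1050
⟨phi⟩ = 0.64 × (0.2189 − 0.1050) / (0.49 × 1.5) = 0.64 × 0.1550 = 0.0992

9.9%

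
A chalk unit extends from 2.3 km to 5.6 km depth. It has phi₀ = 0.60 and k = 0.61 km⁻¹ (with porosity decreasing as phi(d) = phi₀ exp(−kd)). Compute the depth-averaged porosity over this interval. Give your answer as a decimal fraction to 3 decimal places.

⟨phi⟩ = (1/(d₂−d₁)) ∫ phi₀ e^(−kd) dd = phi₀·(e^(−k·d₁) − e^(−k·d₂)) / (k·(d₂−d₁))
e^(−0.61×2.3) = 0.2459; e^(−0.61×5.6) = 0.0328
⟨phi⟩ = 0.6 × (0.2459 − 0.0328) / (0.61 × 3.3) = 0.6 × 0.1058 = 0.0635

0.063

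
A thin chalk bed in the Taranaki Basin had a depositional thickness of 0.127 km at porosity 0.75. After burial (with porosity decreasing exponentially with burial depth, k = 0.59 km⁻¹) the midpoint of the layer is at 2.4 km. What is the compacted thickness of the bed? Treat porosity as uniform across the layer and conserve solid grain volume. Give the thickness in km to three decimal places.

0.039 km

Porosity at 2.4 km: n = 0.75·exp(−0.59×2.4) = 0.1820
Solid-volume conservation: h(1−n) = h₀(1−n₀) ⇒ h = h₀·(1−n₀)/(1−n)
h = 0.127 × (1 − 0.75)/(1 − 0.1820) = 0.127 × 0.3056 = 0.0388 km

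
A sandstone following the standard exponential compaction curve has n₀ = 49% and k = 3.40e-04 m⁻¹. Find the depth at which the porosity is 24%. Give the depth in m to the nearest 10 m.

2100 m

Working in km (1 km = 1000 m; k in km⁻¹ = k in m⁻¹ × 1000):
Invert Athy's law: Z = ln(n₀/n) / k
Z = ln(0.49/0.24) / 0.34 = ln(2.042) / 0.34 = 0.7138 / 0.34 = 2.099 km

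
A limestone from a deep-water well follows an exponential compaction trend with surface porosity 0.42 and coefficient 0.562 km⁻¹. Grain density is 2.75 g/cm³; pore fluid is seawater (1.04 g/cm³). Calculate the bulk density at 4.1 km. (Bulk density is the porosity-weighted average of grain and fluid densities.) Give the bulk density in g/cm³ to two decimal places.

Porosity at depth: φ = 0.42·exp(−0.562×4.1) = 0.42×0.0998 = 0.0419
Bulk density: ρ_b = (1−φ)ρ_g + φ·ρ_f = 0.9581×2.75 + 0.0419×1.04
       = 2.635 + 0.044 = 2.678 g/cm³

2.68 g/cm³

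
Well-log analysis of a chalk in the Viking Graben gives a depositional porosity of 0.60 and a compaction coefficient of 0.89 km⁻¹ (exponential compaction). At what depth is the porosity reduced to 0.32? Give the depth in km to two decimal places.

0.71 km

Invert Athy's law: d = ln(n₀/n) / c
d = ln(0.6/0.32) / 0.89 = ln(1.875) / 0.89 = 0.6286 / 0.89 = 0.706 km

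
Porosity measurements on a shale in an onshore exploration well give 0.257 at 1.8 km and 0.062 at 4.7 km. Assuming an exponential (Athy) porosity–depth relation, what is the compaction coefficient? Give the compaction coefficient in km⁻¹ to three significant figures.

Athy: n(d) = n₀ e^(−cd) ⇒ n₁/n₂ = e^{c(d₂−d₁)} ⇒ c = ln(n₁/n₂)/(d₂−d₁)
c = ln(0.257/0.062) / (4.7 − 1.8) = ln(4.145) / 2.9 = 1.4219 / 2.9 = 0.4903 km⁻¹

0.490 km⁻¹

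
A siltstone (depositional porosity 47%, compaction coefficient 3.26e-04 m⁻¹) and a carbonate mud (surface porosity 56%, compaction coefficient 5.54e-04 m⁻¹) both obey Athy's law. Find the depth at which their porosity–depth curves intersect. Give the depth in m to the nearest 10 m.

770 m

Working in km (1 km = 1000 m; k in km⁻¹ = k in m⁻¹ × 1000):
Set n₀ₐ e^(−kₐZ) = n₀ᵦ e^(−kᵦZ) ⇒ ln(n₀ₐ/n₀ᵦ) = (kₐ − kᵦ)·Z
Z = ln(0.47/0.56) / (0.326 − 0.554) = -0.1752 / -0.228 = 0.768 km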